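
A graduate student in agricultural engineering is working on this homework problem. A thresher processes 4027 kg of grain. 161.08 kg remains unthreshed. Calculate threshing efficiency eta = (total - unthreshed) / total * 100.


eta = (total - unthreshed) / total * 100
    = (4027 - 161.08) / 4027 * 100
    = 3865.92 / 4027 * 100
    = 96%


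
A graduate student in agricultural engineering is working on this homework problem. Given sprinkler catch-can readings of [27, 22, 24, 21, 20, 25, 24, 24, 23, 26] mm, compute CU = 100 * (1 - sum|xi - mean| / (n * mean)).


xbar = 236 / 10 = 23.600
sum|xi - xbar| = 16.800
CU = 100 * (1 - 16.800 / (10 * 23.600))
   = 100 * (1 - 0.0712)
   = 92.88%


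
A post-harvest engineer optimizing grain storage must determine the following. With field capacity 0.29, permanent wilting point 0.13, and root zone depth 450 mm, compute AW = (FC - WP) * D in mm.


AW = (FC - WP) * D
   = (0.29 - 0.13) * 450
   = 0.16 * 450
   = 72 mm


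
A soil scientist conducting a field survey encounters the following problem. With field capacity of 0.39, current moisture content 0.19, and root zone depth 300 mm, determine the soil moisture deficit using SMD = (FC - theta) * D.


SMD = (FC - theta) * D
    = (0.39 - 0.19) * 300
    = 0.200 * 300
    = 60 mm


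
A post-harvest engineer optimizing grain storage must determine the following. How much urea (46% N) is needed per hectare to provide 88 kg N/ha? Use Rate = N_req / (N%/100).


Rate = N_required / (N_content / 100)
     = 88 / (46 / 100)
     = 88 / 0.46
     = 191.30 kg/ha


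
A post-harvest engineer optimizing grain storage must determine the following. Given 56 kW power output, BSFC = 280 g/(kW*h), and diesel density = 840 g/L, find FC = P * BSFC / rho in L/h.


FC = P * BSFC / rho_fuel
   = 56 * 280 / 840
   = 15680 / 840
   = 18.67 L/h


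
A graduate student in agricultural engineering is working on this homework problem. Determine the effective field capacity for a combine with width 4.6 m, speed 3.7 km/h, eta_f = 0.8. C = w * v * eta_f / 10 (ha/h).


C = w * v * eta_f / 10
  = 4.6 * 3.7 * 0.8 / 10
  = 13.62 / 10
  = 1.36 ha/h


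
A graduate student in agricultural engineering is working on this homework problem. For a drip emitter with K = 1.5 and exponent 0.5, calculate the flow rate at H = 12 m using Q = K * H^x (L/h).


Q = K * H^x
  = 1.5 * 12^0.5
  = 1.5 * 3.4641
  = 5.20 L/h


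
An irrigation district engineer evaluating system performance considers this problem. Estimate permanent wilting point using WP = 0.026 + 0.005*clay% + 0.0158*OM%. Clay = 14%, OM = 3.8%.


WP = 0.026 + 0.005*14 + 0.0158*3.8
   = 0.026 + 0.0700 + 0.0600
   = 0.1560


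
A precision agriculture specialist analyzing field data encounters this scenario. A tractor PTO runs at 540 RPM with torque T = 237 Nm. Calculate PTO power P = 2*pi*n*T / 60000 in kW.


P = 2*pi*n*T / 60000
  = 2*pi * 540 * 237 / 60000
  = 804122.06 / 60000
  = 13.40 kW


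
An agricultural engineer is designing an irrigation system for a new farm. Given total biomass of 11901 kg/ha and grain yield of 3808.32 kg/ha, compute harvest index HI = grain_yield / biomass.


HI = grain_yield / biomass
   = 3808.32 / 11901
   = 0.32


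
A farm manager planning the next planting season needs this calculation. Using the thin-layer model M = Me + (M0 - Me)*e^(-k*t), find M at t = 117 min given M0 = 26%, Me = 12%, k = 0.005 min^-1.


M = Me + (M0 - Me) * e^(-k*t)
  = 12 + (26 - 12) * e^(-0.005*117)
  = 12 + 14 * e^(-0.585)
  = 12 + 14 * 0.55711
  = 12 + 7.7995
  = 19.80%


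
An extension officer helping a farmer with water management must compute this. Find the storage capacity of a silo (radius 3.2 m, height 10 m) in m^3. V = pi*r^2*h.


V = pi * r^2 * h
  = pi * 3.2^2 * 10
  = pi * 10.24 * 10
  = 321.70 m^3


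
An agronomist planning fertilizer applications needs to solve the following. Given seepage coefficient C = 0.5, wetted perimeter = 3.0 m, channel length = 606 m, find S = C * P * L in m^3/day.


S = C * P * L
  = 0.5 * 3.0 * 606
  = 909 m^3/day


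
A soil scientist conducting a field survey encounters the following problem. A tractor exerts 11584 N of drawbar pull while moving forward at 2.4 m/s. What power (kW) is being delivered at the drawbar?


P = F * v / 1000
  = 11584 * 2.4 / 1000
  = 27801.60 / 1000
  = 27.80 kW


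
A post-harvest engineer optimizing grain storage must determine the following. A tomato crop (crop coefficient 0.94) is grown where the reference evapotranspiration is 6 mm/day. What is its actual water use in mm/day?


ETc = Kc * ET0
    = 0.94 * 6
    = 5.64 mm/day


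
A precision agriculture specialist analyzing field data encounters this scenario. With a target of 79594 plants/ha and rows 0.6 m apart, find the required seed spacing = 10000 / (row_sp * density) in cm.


spacing = 10000 / (row_sp * density)
        = 10000 / (0.6 * 79594)
        = 10000 / 47756.40
        = 0.20940 m = 20.94 cm


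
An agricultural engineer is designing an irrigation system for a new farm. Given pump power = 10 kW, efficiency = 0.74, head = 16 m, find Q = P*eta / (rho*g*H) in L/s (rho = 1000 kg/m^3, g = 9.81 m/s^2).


Q = (P * 1000 * eta) / (rho * g * H)
  = (10 * 1000 * 0.74) / (1000 * 9.81 * 16)
  = 7400 / 156960
  = 0.04715 m^3/s = 47.15 L/s


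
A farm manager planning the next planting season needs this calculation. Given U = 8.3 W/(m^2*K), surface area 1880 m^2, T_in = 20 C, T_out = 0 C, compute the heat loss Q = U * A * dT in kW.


dT = 20 - (0) = 20 K
Q = U * A * dT
  = 8.3 * 1880 * 20
  = 312080 W = 312.08 kW


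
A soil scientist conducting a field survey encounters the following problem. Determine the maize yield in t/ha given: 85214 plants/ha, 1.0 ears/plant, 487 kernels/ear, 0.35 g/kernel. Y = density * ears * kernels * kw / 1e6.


Y = density * ears * kernels * kw
  = 85214 * 1.0 * 487 * 0.35 g/ha
  = 14524726.30 g/ha
  = 14524.73 kg/ha = 14.52 t/ha


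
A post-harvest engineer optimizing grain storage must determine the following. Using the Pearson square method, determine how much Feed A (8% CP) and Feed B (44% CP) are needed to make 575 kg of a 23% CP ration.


parts_A = CP_b - target = 44 - 23 = 21
parts_B = target - CP_a = 23 - 8 = 15
total_parts = 21 + 15 = 36
Feed A = 575 * 21 / 36 = 335.42 kg
Feed B = 575 * 15 / 36 = 239.58 kg

335.42 kg


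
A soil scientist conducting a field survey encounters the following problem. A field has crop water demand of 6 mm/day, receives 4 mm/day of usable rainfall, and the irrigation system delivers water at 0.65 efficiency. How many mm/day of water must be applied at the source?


IWR = (ETc - Pe) / Ea
    = (6 - 4) / 0.65
    = 2 / 0.65
    = 3.08 mm/day


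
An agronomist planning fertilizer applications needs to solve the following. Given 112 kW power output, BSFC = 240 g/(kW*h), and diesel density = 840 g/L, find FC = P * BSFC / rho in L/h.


FC = P * BSFC / rho_fuel
   = 112 * 240 / 840
   = 26880 / 840
   = 32 L/h


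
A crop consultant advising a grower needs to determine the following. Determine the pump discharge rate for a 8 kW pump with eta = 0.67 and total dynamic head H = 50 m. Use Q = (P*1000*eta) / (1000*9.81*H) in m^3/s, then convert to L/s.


Q = (P * 1000 * eta) / (rho * g * H)
  = (8 * 1000 * 0.67) / (1000 * 9.81 * 50)
  = 5360 / 490500
  = 0.01093 m^3/s = 10.93 L/s


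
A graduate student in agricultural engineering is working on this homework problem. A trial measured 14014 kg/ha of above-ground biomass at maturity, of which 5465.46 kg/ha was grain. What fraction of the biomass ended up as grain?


HI = grain_yield / biomass
   = 5465.46 / 14014
   = 0.39


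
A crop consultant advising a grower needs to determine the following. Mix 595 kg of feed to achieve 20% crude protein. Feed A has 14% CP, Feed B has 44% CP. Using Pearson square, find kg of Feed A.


parts_A = CP_b - target = 44 - 20 = 24
parts_B = target - CP_a = 20 - 14 = 6
total_parts = 24 + 6 = 30
Feed A = 595 * 24 / 30 = 476 kg
Feed B = 595 * 6 / 30 = 119 kg

476 kg


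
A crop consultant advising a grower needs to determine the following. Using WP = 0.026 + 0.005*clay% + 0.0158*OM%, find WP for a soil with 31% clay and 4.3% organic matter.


WP = 0.026 + 0.005*31 + 0.0158*4.3
   = 0.026 + 0.1550 + 0.0679
   = 0.2489


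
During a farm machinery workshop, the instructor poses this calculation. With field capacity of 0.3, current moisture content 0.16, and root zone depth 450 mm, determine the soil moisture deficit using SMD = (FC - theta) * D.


SMD = (FC - theta) * D
    = (0.3 - 0.16) * 450
    = 0.140 * 450
    = 63 mm


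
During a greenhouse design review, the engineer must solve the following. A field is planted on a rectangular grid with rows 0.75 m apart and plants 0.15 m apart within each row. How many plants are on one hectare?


D = 10000 / (row_sp * plant_sp)
  = 10000 / (0.75 * 0.15)
  = 10000 / 0.1125
  = 88888.89 plants/ha


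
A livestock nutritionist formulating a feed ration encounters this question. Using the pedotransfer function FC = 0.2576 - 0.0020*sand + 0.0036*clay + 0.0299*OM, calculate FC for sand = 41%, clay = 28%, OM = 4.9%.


FC = 0.2576 - 0.0020*41 + 0.0036*28 + 0.0299*4.9
   = 0.2576 - 0.0820 + 0.1008 + 0.1465
   = 0.4229


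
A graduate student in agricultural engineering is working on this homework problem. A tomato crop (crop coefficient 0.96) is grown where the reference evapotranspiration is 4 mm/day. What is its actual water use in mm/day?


ETc = Kc * ET0
    = 0.96 * 4
    = 3.84 mm/day


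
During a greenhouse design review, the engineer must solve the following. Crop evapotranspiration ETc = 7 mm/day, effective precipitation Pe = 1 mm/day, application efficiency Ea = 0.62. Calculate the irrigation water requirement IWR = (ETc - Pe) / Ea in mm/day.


IWR = (ETc - Pe) / Ea
    = (7 - 1) / 0.62
    = 6 / 0.62
    = 9.68 mm/day


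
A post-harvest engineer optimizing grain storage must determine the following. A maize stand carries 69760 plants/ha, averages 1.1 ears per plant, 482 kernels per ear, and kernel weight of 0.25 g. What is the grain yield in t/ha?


Y = density * ears * kernels * kw
  = 69760 * 1.1 * 482 * 0.25 g/ha
  = 9246688 g/ha
  = 9246.69 kg/ha = 9.25 t/ha


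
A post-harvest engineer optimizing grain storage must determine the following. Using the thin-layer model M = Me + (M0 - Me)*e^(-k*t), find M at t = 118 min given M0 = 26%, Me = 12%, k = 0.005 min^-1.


M = Me + (M0 - Me) * e^(-k*t)
  = 12 + (26 - 12) * e^(-0.005*118)
  = 12 + 14 * e^(-0.590)
  = 12 + 14 * 0.55433
  = 12 + 7.7606
  = 19.76%


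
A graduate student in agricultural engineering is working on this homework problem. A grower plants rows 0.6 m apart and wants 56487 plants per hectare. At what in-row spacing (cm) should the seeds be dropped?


spacing = 10000 / (row_sp * density)
        = 10000 / (0.6 * 56487)
        = 10000 / 33892.20
        = 0.29505 m = 29.51 cm


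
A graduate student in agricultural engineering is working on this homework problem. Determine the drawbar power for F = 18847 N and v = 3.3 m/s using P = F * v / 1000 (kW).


P = F * v / 1000
  = 18847 * 3.3 / 1000
  = 62195.10 / 1000
  = 62.20 kW


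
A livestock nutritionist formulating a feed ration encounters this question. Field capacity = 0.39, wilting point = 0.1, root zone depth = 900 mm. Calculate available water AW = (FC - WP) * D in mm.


AW = (FC - WP) * D
   = (0.39 - 0.1) * 900
   = 0.29 * 900
   = 261 mm


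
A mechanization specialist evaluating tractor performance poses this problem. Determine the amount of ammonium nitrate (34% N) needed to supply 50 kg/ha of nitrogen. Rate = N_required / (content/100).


Rate = N_required / (N_content / 100)
     = 50 / (34 / 100)
     = 50 / 0.34
     = 147.06 kg/ha


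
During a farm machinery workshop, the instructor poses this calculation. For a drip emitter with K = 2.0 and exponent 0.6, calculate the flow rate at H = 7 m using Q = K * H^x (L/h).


Q = K * H^x
  = 2.0 * 7^0.6
  = 2.0 * 3.2141
  = 6.43 L/h


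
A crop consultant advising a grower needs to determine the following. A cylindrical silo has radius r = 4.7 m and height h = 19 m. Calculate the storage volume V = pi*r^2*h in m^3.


V = pi * r^2 * h
  = pi * 4.7^2 * 19
  = pi * 22.09 * 19
  = 1318.56 m^3


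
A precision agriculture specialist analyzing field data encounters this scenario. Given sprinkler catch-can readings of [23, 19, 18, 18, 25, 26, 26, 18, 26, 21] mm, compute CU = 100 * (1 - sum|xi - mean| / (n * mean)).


xbar = 220 / 10 = 22
sum|xi - xbar| = 32
CU = 100 * (1 - 32 / (10 * 22))
   = 100 * (1 - 0.1455)
   = 85.45%


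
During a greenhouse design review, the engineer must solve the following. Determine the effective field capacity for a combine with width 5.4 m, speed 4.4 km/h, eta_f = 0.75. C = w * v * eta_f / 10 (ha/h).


C = w * v * eta_f / 10
  = 5.4 * 4.4 * 0.75 / 10
  = 17.82 / 10
  = 1.78 ha/h


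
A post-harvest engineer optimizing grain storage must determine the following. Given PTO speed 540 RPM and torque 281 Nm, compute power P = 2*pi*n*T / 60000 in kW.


P = 2*pi*n*T / 60000
  = 2*pi * 540 * 281 / 60000
  = 953410.54 / 60000
  = 15.89 kW


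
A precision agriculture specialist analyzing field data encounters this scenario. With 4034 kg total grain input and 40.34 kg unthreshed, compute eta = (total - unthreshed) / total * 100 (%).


eta = (total - unthreshed) / total * 100
    = (4034 - 40.34) / 4034 * 100
    = 3993.66 / 4034 * 100
    = 99%


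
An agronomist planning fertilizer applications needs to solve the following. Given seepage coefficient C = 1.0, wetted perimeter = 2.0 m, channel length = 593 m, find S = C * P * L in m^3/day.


S = C * P * L
  = 1.0 * 2.0 * 593
  = 1186 m^3/day


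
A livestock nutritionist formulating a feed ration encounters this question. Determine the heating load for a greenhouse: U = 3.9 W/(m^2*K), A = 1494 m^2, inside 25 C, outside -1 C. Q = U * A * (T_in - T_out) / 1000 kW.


dT = 25 - (-1) = 26 K
Q = U * A * dT
  = 3.9 * 1494 * 26
  = 151491.60 W = 151.49 kW


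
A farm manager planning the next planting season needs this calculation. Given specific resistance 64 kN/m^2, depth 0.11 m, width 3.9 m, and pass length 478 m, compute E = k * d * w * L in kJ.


E = k * d * w * L
  = 64 * 0.11 * 3.9 * 478
  = 13123.97 kJ


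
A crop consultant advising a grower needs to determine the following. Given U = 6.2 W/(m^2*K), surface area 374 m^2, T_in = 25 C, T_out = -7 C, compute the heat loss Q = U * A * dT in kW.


dT = 25 - (-7) = 32 K
Q = U * A * dT
  = 6.2 * 374 * 32
  = 74201.60 W = 74.20 kW


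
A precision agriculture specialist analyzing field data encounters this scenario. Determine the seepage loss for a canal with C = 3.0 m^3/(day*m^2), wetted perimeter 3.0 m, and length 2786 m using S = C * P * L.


S = C * P * L
  = 3.0 * 3.0 * 2786
  = 25074 m^3/day


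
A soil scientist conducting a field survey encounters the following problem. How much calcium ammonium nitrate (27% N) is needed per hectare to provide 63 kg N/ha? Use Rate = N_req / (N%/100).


Rate = N_required / (N_content / 100)
     = 63 / (27 / 100)
     = 63 / 0.27
     = 233.33 kg/ha


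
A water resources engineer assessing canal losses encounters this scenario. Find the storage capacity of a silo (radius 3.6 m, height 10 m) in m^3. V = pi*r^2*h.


V = pi * r^2 * h
  = pi * 3.6^2 * 10
  = pi * 12.96 * 10
  = 407.15 m^3


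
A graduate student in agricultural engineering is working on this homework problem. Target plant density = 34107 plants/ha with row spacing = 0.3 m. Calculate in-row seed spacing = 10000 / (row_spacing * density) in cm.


spacing = 10000 / (row_sp * density)
        = 10000 / (0.3 * 34107)
        = 10000 / 10232.10
        = 0.97732 m = 97.73 cm


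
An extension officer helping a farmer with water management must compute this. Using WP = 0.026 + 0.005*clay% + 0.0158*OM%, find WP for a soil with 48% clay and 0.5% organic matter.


WP = 0.026 + 0.005*48 + 0.0158*0.5
   = 0.026 + 0.2400 + 0.0079
   = 0.2739


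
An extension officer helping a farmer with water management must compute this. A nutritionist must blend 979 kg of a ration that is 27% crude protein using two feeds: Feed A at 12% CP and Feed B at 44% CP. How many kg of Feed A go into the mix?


parts_A = CP_b - target = 44 - 27 = 17
parts_B = target - CP_a = 27 - 12 = 15
total_parts = 17 + 15 = 32
Feed A = 979 * 17 / 32 = 520.09 kg
Feed B = 979 * 15 / 32 = 458.91 kg

520.09 kg


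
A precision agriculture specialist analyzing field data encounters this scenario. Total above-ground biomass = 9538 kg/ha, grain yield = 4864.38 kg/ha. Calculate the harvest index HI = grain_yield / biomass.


HI = grain_yield / biomass
   = 4864.38 / 9538
   = 0.51


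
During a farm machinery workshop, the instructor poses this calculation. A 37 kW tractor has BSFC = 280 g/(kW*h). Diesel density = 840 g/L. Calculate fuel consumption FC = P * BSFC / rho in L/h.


FC = P * BSFC / rho_fuel
   = 37 * 280 / 840
   = 10360 / 840
   = 12.33 L/h


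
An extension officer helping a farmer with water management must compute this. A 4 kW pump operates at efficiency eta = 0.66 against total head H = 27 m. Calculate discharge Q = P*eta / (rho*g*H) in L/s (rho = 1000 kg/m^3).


Q = (P * 1000 * eta) / (rho * g * H)
  = (4 * 1000 * 0.66) / (1000 * 9.81 * 27)
  = 2640 / 264870
  = 0.00997 m^3/s = 9.97 L/s


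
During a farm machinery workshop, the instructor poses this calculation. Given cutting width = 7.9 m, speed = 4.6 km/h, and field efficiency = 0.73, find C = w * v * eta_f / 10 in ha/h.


C = w * v * eta_f / 10
  = 7.9 * 4.6 * 0.73 / 10
  = 26.53 / 10
  = 2.65 ha/h


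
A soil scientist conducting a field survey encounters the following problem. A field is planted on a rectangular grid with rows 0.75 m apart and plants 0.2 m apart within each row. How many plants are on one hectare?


D = 10000 / (row_sp * plant_sp)
  = 10000 / (0.75 * 0.2)
  = 10000 / 0.1500
  = 66666.67 plants/ha


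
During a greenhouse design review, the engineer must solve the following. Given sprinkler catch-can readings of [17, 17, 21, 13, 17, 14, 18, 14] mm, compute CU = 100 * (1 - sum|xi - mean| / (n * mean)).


xbar = 131 / 8 = 16.375
sum|xi - xbar| = 16.250
CU = 100 * (1 - 16.250 / (8 * 16.375))
   = 100 * (1 - 0.1240)
   = 87.60%


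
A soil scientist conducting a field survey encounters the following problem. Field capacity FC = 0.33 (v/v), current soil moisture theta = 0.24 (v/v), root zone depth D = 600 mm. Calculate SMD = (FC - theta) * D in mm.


SMD = (FC - theta) * D
    = (0.33 - 0.24) * 600
    = 0.090 * 600
    = 54 mm


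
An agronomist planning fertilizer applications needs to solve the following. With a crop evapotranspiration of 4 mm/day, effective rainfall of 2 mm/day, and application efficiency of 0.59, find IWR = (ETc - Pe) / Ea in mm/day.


IWR = (ETc - Pe) / Ea
    = (4 - 2) / 0.59
    = 2 / 0.59
    = 3.39 mm/day


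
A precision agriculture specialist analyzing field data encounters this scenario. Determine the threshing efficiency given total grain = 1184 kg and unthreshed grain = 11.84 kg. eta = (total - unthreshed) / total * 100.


eta = (total - unthreshed) / total * 100
    = (1184 - 11.84) / 1184 * 100
    = 1172.16 / 1184 * 100
    = 99%


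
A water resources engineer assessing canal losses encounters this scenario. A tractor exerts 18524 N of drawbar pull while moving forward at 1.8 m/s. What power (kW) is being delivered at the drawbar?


P = F * v / 1000
  = 18524 * 1.8 / 1000
  = 33343.20 / 1000
  = 33.34 kW


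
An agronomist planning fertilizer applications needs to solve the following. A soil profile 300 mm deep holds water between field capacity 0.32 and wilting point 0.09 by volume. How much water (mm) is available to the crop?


AW = (FC - WP) * D
   = (0.32 - 0.09) * 300
   = 0.23 * 300
   = 69 mm


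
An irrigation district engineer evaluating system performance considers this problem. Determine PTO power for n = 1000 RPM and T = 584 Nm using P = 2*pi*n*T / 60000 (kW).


P = 2*pi*n*T / 60000
  = 2*pi * 1000 * 584 / 60000
  = 3669380.22 / 60000
  = 61.16 kW


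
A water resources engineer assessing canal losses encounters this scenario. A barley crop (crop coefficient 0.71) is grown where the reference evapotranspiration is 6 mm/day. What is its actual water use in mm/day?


ETc = Kc * ET0
    = 0.71 * 6
    = 4.26 mm/day


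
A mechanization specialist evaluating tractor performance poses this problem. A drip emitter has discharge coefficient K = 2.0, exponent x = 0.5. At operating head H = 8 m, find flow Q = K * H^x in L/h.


Q = K * H^x
  = 2.0 * 8^0.5
  = 2.0 * 2.8284
  = 5.66 L/h


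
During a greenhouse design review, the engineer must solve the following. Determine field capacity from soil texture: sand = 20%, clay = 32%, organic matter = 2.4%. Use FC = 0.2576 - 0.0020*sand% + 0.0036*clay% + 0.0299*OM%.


FC = 0.2576 - 0.0020*20 + 0.0036*32 + 0.0299*2.4
   = 0.2576 - 0.0400 + 0.1152 + 0.0718
   = 0.4046


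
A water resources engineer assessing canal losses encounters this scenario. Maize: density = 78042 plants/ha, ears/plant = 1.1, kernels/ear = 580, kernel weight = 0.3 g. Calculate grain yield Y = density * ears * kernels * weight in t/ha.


Y = density * ears * kernels * kw
  = 78042 * 1.1 * 580 * 0.3 g/ha
  = 14937238.80 g/ha
  = 14937.24 kg/ha = 14.94 t/ha


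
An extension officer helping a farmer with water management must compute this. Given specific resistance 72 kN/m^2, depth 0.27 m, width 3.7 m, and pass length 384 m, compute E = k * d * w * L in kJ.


E = k * d * w * L
  = 72 * 0.27 * 3.7 * 384
  = 27620.35 kJ


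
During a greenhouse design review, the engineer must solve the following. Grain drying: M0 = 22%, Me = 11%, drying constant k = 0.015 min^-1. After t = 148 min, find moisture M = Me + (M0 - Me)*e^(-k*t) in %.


M = Me + (M0 - Me) * e^(-k*t)
  = 11 + (22 - 11) * e^(-0.015*148)
  = 11 + 11 * e^(-2.220)
  = 11 + 11 * 0.10861
  = 11 + 1.1947
  = 12.19%


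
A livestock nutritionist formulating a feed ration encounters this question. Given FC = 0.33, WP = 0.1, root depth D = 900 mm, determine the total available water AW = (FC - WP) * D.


AW = (FC - WP) * D
   = (0.33 - 0.1) * 900
   = 0.23 * 900
   = 207 mm


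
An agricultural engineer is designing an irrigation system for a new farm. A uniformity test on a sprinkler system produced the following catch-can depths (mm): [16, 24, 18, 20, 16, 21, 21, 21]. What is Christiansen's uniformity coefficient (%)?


xbar = 157 / 8 = 19.625
sum|xi - xbar| = 17.750
CU = 100 * (1 - 17.750 / (8 * 19.625))
   = 100 * (1 - 0.1131)
   = 88.69%


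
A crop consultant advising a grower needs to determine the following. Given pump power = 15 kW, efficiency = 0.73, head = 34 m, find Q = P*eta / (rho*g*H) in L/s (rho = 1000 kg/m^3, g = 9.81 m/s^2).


Q = (P * 1000 * eta) / (rho * g * H)
  = (15 * 1000 * 0.73) / (1000 * 9.81 * 34)
  = 10950 / 333540
  = 0.03283 m^3/s = 32.83 L/s


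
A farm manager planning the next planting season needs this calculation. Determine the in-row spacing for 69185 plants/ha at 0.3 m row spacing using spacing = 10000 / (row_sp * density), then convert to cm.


spacing = 10000 / (row_sp * density)
        = 10000 / (0.3 * 69185)
        = 10000 / 20755.50
        = 0.48180 m = 48.18 cm


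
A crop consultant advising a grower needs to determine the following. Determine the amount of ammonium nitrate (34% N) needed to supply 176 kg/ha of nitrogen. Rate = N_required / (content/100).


Rate = N_required / (N_content / 100)
     = 176 / (34 / 100)
     = 176 / 0.34
     = 517.65 kg/ha


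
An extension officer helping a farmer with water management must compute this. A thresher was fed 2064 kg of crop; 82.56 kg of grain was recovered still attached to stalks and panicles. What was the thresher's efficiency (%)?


eta = (total - unthreshed) / total * 100
    = (2064 - 82.56) / 2064 * 100
    = 1981.44 / 2064 * 100
    = 96%


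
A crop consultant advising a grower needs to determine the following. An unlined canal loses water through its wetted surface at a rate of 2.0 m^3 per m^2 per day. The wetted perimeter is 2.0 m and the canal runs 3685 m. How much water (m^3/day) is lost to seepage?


S = C * P * L
  = 2.0 * 2.0 * 3685
  = 14740 m^3/day


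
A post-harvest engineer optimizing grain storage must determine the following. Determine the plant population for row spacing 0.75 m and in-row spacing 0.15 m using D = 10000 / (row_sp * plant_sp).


D = 10000 / (row_sp * plant_sp)
  = 10000 / (0.75 * 0.15)
  = 10000 / 0.1125
  = 88888.89 plants/ha


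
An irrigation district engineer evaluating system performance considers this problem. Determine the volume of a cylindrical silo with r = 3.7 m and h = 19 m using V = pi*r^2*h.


V = pi * r^2 * h
  = pi * 3.7^2 * 19
  = pi * 13.69 * 19
  = 817.16 m^3


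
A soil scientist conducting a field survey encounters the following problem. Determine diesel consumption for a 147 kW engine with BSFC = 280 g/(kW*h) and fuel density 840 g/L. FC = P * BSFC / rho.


FC = P * BSFC / rho_fuel
   = 147 * 280 / 840
   = 41160 / 840
   = 49 L/h


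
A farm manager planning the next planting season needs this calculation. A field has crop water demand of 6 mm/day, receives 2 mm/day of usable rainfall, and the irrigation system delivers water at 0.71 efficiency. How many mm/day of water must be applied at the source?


IWR = (ETc - Pe) / Ea
    = (6 - 2) / 0.71
    = 4 / 0.71
    = 5.63 mm/day


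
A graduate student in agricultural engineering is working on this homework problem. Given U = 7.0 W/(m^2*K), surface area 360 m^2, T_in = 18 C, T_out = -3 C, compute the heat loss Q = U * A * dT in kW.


dT = 18 - (-3) = 21 K
Q = U * A * dT
  = 7.0 * 360 * 21
  = 52920 W = 52.92 kW


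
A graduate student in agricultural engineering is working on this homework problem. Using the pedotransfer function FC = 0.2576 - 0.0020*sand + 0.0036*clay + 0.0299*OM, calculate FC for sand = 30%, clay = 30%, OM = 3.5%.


FC = 0.2576 - 0.0020*30 + 0.0036*30 + 0.0299*3.5
   = 0.2576 - 0.0600 + 0.1080 + 0.1047
   = 0.4103


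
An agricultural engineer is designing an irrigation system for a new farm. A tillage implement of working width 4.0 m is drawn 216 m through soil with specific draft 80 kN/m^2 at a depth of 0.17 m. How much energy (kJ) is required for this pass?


E = k * d * w * L
  = 80 * 0.17 * 4.0 * 216
  = 11750.40 kJ


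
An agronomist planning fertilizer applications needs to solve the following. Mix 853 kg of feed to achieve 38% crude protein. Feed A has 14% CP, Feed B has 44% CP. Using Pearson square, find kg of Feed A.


parts_A = CP_b - target = 44 - 38 = 6
parts_B = target - CP_a = 38 - 14 = 24
total_parts = 6 + 24 = 30
Feed A = 853 * 6 / 30 = 170.60 kg
Feed B = 853 * 24 / 30 = 682.40 kg

170.60 kg


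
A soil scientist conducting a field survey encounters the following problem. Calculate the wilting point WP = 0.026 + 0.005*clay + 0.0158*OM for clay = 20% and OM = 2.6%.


WP = 0.026 + 0.005*20 + 0.0158*2.6
   = 0.026 + 0.1000 + 0.0411
   = 0.1671


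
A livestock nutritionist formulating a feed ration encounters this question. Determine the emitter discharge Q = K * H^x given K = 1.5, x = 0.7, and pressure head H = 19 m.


Q = K * H^x
  = 1.5 * 19^0.7
  = 1.5 * 7.8547
  = 11.78 L/h


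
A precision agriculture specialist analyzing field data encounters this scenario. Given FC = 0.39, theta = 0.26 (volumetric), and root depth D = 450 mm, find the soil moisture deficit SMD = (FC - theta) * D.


SMD = (FC - theta) * D
    = (0.39 - 0.26) * 450
    = 0.130 * 450
    = 58.50 mm


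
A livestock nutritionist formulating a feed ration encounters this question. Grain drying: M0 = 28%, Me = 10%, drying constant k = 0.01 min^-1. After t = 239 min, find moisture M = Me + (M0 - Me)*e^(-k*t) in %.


M = Me + (M0 - Me) * e^(-k*t)
  = 10 + (28 - 10) * e^(-0.01*239)
  = 10 + 18 * e^(-2.390)
  = 10 + 18 * 0.09163
  = 10 + 1.6493
  = 11.65%


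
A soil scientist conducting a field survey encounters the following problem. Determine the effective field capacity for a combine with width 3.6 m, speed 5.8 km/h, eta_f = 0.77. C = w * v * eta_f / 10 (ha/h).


C = w * v * eta_f / 10
  = 3.6 * 5.8 * 0.77 / 10
  = 16.08 / 10
  = 1.61 ha/h


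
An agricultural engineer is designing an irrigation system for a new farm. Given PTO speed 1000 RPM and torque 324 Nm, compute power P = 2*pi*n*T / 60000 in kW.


P = 2*pi*n*T / 60000
  = 2*pi * 1000 * 324 / 60000
  = 2035752.04 / 60000
  = 33.93 kW


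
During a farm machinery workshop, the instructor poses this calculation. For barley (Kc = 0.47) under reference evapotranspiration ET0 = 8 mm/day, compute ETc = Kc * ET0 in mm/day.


ETc = Kc * ET0
    = 0.47 * 8
    = 3.76 mm/day


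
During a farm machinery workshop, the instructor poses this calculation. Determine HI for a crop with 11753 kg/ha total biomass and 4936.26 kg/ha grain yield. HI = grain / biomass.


HI = grain_yield / biomass
   = 4936.26 / 11753
   = 0.42


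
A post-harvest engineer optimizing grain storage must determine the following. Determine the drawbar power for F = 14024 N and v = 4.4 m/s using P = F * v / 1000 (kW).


P = F * v / 1000
  = 14024 * 4.4 / 1000
  = 61705.60 / 1000
  = 61.71 kW


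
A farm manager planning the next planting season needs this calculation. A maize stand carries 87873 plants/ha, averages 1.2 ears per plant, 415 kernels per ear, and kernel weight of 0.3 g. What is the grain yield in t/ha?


Y = density * ears * kernels * kw
  = 87873 * 1.2 * 415 * 0.3 g/ha
  = 13128226.20 g/ha
  = 13128.23 kg/ha = 13.13 t/ha


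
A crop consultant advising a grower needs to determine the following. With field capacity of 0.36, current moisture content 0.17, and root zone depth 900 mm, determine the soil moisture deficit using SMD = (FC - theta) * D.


SMD = (FC - theta) * D
    = (0.36 - 0.17) * 900
    = 0.190 * 900
    = 171 mm


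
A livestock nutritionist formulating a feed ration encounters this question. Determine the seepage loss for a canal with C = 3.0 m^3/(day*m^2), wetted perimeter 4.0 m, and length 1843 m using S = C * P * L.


S = C * P * L
  = 3.0 * 4.0 * 1843
  = 22116 m^3/day


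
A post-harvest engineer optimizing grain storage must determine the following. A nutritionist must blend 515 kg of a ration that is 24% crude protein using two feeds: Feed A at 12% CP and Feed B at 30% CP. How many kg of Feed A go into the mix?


parts_A = CP_b - target = 30 - 24 = 6
parts_B = target - CP_a = 24 - 12 = 12
total_parts = 6 + 12 = 18
Feed A = 515 * 6 / 18 = 171.67 kg
Feed B = 515 * 12 / 18 = 343.33 kg

171.67 kg


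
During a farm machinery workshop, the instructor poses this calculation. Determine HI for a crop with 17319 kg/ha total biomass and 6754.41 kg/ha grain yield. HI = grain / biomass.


HI = grain_yield / biomass
   = 6754.41 / 17319
   = 0.39


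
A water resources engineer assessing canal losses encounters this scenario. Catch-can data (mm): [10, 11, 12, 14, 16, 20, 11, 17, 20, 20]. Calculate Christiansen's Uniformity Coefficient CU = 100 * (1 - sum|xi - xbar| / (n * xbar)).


xbar = 151 / 10 = 15.100
sum|xi - xbar| = 35
CU = 100 * (1 - 35 / (10 * 15.100))
   = 100 * (1 - 0.2318)
   = 76.82%


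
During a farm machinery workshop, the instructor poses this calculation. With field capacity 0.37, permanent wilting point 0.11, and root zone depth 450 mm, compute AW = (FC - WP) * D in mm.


AW = (FC - WP) * D
   = (0.37 - 0.11) * 450
   = 0.26 * 450
   = 117 mm


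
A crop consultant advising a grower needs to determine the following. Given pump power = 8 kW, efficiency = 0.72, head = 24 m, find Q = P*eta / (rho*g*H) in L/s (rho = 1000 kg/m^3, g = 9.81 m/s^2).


Q = (P * 1000 * eta) / (rho * g * H)
  = (8 * 1000 * 0.72) / (1000 * 9.81 * 24)
  = 5760 / 235440
  = 0.02446 m^3/s = 24.46 L/s


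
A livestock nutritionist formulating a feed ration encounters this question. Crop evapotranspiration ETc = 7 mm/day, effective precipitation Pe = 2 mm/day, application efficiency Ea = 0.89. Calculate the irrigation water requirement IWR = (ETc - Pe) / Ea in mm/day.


IWR = (ETc - Pe) / Ea
    = (7 - 2) / 0.89
    = 5 / 0.89
    = 5.62 mm/day


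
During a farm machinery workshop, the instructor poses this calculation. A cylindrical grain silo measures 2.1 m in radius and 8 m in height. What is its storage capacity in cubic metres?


V = pi * r^2 * h
  = pi * 2.1^2 * 8
  = pi * 4.41 * 8
  = 110.84 m^3


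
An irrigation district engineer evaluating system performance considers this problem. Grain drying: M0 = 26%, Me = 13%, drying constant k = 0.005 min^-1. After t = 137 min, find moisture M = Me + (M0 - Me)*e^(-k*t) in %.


M = Me + (M0 - Me) * e^(-k*t)
  = 13 + (26 - 13) * e^(-0.005*137)
  = 13 + 13 * e^(-0.685)
  = 13 + 13 * 0.50409
  = 13 + 6.5532
  = 19.55%


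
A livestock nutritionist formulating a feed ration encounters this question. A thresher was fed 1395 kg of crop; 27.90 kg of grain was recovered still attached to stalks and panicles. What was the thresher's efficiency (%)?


eta = (total - unthreshed) / total * 100
    = (1395 - 27.90) / 1395 * 100
    = 1367.10 / 1395 * 100
    = 98%


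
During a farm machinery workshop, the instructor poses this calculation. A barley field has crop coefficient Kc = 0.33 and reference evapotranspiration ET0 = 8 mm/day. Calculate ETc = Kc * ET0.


ETc = Kc * ET0
    = 0.33 * 8
    = 2.64 mm/day


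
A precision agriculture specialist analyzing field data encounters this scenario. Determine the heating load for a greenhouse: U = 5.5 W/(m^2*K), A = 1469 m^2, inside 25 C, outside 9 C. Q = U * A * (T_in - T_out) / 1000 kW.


dT = 25 - (9) = 16 K
Q = U * A * dT
  = 5.5 * 1469 * 16
  = 129272 W = 129.27 kW


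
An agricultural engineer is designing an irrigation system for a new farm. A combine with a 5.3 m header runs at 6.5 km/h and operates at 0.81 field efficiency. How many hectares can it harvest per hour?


C = w * v * eta_f / 10
  = 5.3 * 6.5 * 0.81 / 10
  = 27.90 / 10
  = 2.79 ha/h


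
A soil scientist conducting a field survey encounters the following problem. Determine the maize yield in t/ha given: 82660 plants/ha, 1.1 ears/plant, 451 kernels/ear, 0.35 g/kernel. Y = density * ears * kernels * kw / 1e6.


Y = density * ears * kernels * kw
  = 82660 * 1.1 * 451 * 0.35 g/ha
  = 14352669.10 g/ha
  = 14352.67 kg/ha = 14.35 t/ha


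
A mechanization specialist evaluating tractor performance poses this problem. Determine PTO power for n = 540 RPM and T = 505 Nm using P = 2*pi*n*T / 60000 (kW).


P = 2*pi*n*T / 60000
  = 2*pi * 540 * 505 / 60000
  = 1713424.63 / 60000
  = 28.56 kW


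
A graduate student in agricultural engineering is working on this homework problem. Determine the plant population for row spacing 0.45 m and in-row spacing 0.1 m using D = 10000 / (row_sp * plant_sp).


D = 10000 / (row_sp * plant_sp)
  = 10000 / (0.45 * 0.1)
  = 10000 / 0.0450
  = 222222.22 plants/ha


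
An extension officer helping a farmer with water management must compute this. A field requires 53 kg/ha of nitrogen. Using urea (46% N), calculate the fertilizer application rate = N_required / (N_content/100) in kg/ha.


Rate = N_required / (N_content / 100)
     = 53 / (46 / 100)
     = 53 / 0.46
     = 115.22 kg/ha


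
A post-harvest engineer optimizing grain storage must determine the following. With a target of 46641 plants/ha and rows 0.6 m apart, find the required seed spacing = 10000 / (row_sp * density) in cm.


spacing = 10000 / (row_sp * density)
        = 10000 / (0.6 * 46641)
        = 10000 / 27984.60
        = 0.35734 m = 35.73 cm


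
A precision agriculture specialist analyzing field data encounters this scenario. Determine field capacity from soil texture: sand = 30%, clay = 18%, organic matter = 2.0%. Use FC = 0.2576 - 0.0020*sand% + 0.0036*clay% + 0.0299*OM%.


FC = 0.2576 - 0.0020*30 + 0.0036*18 + 0.0299*2.0
   = 0.2576 - 0.0600 + 0.0648 + 0.0598
   = 0.3222


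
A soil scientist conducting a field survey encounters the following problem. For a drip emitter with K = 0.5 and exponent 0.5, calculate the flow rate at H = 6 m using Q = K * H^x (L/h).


Q = K * H^x
  = 0.5 * 6^0.5
  = 0.5 * 2.4495
  = 1.22 L/h


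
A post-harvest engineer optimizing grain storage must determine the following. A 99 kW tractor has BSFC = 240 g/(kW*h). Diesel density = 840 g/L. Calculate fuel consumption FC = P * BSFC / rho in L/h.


FC = P * BSFC / rho_fuel
   = 99 * 240 / 840
   = 23760 / 840
   = 28.29 L/h


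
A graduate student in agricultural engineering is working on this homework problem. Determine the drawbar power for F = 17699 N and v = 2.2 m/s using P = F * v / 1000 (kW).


P = F * v / 1000
  = 17699 * 2.2 / 1000
  = 38937.80 / 1000
  = 38.94 kW


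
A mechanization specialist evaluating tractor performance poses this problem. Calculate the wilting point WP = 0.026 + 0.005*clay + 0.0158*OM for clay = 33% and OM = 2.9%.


WP = 0.026 + 0.005*33 + 0.0158*2.9
   = 0.026 + 0.1650 + 0.0458
   = 0.2368


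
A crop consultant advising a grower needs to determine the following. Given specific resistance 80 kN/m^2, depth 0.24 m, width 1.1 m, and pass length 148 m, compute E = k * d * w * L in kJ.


E = k * d * w * L
  = 80 * 0.24 * 1.1 * 148
  = 3125.76 kJ


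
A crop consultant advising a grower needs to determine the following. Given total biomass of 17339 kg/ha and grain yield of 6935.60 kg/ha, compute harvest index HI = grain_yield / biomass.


HI = grain_yield / biomass
   = 6935.60 / 17339
   = 0.40


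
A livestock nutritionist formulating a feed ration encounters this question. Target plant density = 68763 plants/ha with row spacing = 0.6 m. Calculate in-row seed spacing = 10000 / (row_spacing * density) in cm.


spacing = 10000 / (row_sp * density)
        = 10000 / (0.6 * 68763)
        = 10000 / 41257.80
        = 0.24238 m = 24.24 cm


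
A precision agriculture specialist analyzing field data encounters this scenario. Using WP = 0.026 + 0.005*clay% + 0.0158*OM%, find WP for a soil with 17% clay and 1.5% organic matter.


WP = 0.026 + 0.005*17 + 0.0158*1.5
   = 0.026 + 0.0850 + 0.0237
   = 0.1347


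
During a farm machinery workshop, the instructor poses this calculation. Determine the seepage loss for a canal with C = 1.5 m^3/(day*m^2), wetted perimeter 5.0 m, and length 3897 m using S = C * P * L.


S = C * P * L
  = 1.5 * 5.0 * 3897
  = 29227.50 m^3/day


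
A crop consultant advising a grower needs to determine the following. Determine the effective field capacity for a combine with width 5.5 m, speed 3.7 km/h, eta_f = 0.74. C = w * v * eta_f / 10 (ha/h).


C = w * v * eta_f / 10
  = 5.5 * 3.7 * 0.74 / 10
  = 15.06 / 10
  = 1.51 ha/h


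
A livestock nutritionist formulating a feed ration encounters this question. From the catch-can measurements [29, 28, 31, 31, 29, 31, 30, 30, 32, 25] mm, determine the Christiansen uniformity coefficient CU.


xbar = 296 / 10 = 29.600
sum|xi - xbar| = 14.800
CU = 100 * (1 - 14.800 / (10 * 29.600))
   = 100 * (1 - 0.0500)
   = 95%


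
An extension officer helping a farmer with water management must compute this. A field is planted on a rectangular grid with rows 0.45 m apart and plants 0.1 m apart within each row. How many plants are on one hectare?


D = 10000 / (row_sp * plant_sp)
  = 10000 / (0.45 * 0.1)
  = 10000 / 0.0450
  = 222222.22 plants/ha


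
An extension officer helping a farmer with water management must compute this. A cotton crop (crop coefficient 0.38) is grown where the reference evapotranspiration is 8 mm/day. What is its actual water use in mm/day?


ETc = Kc * ET0
    = 0.38 * 8
    = 3.04 mm/day
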